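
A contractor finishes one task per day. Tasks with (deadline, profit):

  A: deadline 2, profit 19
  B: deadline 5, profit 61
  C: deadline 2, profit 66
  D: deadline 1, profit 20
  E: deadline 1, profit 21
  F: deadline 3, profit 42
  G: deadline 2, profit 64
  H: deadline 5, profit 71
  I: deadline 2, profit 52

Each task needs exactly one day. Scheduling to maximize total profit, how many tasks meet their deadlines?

Take jobs in profit order; each goes to the latest open slot no later than its deadline.
By profit: H(d5,71), C(d2,66), G(d2,64), B(d5,61), I(d2,52), F(d3,42), E(d1,21), D(d1,20), A(d2,19)
H→slot 5; C→slot 2; G→slot 1; B→slot 4; I skipped; F→slot 3; E skipped; D skipped; A skipped.
5 of 9 scheduled.

5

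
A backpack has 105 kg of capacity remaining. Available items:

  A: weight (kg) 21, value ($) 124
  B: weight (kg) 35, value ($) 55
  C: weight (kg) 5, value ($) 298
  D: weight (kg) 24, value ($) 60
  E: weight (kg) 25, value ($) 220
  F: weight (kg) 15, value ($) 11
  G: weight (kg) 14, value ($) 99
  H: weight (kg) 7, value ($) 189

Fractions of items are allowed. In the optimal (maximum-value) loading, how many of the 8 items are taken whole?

Greedy by value/weight ratio, highest first.
Ratios (sorted): C 59.60, H 27.00, E 8.80, G 7.07, A 5.90, D 2.50, B 1.57, F 0.73
take C (5 @ 298); take H (7 @ 189); take E (25 @ 220); take G (14 @ 99); take A (21 @ 124); take D (24 @ 60); take 9/35 of B → 14.14. Capacity used 105/105.
6 item(s) taken whole; one partial (take 9/35 of B).

6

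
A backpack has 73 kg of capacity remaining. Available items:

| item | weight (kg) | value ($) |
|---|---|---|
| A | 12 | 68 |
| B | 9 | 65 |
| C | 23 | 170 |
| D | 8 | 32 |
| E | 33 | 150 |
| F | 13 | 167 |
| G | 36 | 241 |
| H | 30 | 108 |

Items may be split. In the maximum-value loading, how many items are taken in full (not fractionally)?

Order: F (167/13=12.85) > C (170/23=7.39) > B (65/9=7.22) > G (241/36=6.69) > A (68/12=5.67) > E (150/33=4.55) > D (32/8=4.00) > H (108/30=3.60)
Fill: take F (13 @ 167) → take C (23 @ 170) → take B (9 @ 65) → take 28/36 of G → 187.44; 73/73 used.
3 item(s) taken whole; one partial (take 28/36 of G).

3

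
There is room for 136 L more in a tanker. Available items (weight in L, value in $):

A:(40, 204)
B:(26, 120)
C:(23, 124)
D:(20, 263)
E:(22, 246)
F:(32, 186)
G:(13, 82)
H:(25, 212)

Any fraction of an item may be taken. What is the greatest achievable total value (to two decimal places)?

Ratios (sorted): D 13.15, E 11.18, H 8.48, G 6.31, F 5.81, C 5.39, A 5.10, B 4.62
take D (20 @ 263); take E (22 @ 246); take H (25 @ 212); take G (13 @ 82); take F (32 @ 186); take C (23 @ 124); take 1/40 of A → 5.10. Capacity used 136/136.
Total value = 1118.10

1118.10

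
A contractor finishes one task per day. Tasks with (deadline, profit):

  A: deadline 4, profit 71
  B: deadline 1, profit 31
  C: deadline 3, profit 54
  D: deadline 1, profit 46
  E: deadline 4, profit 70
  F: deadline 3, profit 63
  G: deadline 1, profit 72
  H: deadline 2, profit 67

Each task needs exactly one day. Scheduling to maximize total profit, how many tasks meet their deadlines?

4

Sort by profit descending; place each in the latest free slot ≤ its deadline.
By profit: G(d1,72), A(d4,71), E(d4,70), H(d2,67), F(d3,63), C(d3,54), D(d1,46), B(d1,31)
G→slot 1; A→slot 4; E→slot 3; H→slot 2; F skipped; C skipped; D skipped; B skipped.
4 of 8 scheduled.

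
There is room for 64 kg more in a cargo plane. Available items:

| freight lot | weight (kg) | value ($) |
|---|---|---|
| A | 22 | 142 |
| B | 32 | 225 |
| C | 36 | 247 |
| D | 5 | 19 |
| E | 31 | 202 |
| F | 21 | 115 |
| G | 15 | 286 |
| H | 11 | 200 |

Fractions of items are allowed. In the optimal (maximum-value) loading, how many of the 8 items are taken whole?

Greedy by value/weight ratio, highest first.
Order: G (286/15=19.07) > H (200/11=18.18) > B (225/32=7.03) > C (247/36=6.86) > E (202/31=6.52) > A (142/22=6.45) > F (115/21=5.48) > D (19/5=3.80)
Fill: take G (15 @ 286) → take H (11 @ 200) → take B (32 @ 225) → take 6/36 of C → 41.17; 64/64 used.
3 item(s) taken whole; one partial (take 6/36 of C).

3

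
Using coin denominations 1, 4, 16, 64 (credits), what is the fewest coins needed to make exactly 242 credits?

242 − 3×64→50 − 3×16→2 − 2×1→0
Total coins = 3 + 3 + 2 = 8

8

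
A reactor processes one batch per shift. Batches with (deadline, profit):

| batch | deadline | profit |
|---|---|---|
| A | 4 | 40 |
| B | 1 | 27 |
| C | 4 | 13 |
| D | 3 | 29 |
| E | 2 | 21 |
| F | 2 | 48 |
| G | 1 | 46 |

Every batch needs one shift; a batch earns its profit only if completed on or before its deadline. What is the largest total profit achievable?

163

Sort by profit descending; place each in the latest free slot ≤ its deadline.
By profit: F(d2,48), G(d1,46), A(d4,40), D(d3,29), B(d1,27), E(d2,21), C(d4,13)
F→slot 2; G→slot 1; A→slot 4; D→slot 3; B skipped; E skipped; C skipped.
Profit = 46 + 48 + 29 + 40 = 163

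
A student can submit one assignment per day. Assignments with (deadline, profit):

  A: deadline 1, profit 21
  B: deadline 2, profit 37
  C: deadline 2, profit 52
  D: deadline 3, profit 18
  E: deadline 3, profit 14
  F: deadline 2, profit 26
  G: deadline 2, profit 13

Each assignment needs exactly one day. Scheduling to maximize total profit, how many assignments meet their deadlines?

3

Profit order: C=52 B=37 F=26 A=21 D=18 E=14 G=13
Assign: C→slot 2, B→slot 1, F skipped, A skipped, D→slot 3, E skipped, G skipped.
Slots: [1:B] [2:C] [3:D]
3 of 7 scheduled.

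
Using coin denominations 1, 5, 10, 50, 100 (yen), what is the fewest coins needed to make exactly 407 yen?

Use the largest denomination that fits, subtract, and repeat.
407 = 4×100 + 1×5 + 2×1
Total coins = 4 + 1 + 2 = 7

7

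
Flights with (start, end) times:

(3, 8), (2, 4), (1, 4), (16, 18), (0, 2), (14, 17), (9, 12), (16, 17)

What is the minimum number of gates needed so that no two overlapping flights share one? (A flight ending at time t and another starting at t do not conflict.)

3

The answer is the maximum number of intervals overlapping at any instant.
Events (time:±→running): 0:+→1 1:+→2 2:-→1 2:+→2 3:+→3 … peak 3.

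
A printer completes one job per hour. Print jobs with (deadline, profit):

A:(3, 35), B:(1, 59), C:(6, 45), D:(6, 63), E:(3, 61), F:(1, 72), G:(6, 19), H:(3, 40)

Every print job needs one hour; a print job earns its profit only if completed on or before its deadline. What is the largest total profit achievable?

300

Sort by profit descending; place each in the latest free slot ≤ its deadline.
Profit order: F=72 D=63 E=61 B=59 C=45 H=40 A=35 G=19
Assign: F→slot 1, D→slot 6, E→slot 3, B skipped, C→slot 5, H→slot 2, A skipped, G→slot 4.
Slots: [1:F] [2:H] [3:E] [4:G] [5:C] [6:D]
Profit = 72 + 40 + 61 + 19 + 45 + 63 = 300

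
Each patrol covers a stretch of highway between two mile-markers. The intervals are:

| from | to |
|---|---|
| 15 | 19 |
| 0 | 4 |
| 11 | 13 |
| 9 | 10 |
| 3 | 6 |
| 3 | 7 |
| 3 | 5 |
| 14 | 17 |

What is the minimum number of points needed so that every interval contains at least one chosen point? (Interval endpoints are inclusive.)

4

Sort by right endpoint; whenever an interval is uncovered, place a point at its right end.
By right end: [0,4]  [3,5]  [3,6]  [3,7]  [9,10]  [11,13]  [14,17]  [15,19]
[0,4] uncovered → point at 4; [9,10] uncovered → point at 10; [11,13] uncovered → point at 13; [14,17] uncovered → point at 17.
Points: 4, 10, 13, 17 (4 total).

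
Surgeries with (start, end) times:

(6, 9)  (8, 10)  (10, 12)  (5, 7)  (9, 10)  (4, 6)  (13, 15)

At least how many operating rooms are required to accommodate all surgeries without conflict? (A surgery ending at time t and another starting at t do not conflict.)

starts: [4, 5, 6, 8, 9, 10, 13]
ends:   [6, 7, 9, 10, 10, 12, 15]
s4→1 s5→2  — peak 2.

2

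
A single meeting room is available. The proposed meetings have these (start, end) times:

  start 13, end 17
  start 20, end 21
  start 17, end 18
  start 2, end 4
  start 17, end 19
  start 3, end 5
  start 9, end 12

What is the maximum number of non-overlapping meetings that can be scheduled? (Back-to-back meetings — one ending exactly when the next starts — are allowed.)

Greedy by earliest finish: after sorting by end time, pick each interval compatible with the last pick.
Sorted by end: (2,4)  (3,5)  (9,12)  (13,17)  (17,18)  (17,19)  (20,21)
take (2,4); take (9,12); take (13,17); take (17,18); take (20,21).
Selected 5 meetings.

5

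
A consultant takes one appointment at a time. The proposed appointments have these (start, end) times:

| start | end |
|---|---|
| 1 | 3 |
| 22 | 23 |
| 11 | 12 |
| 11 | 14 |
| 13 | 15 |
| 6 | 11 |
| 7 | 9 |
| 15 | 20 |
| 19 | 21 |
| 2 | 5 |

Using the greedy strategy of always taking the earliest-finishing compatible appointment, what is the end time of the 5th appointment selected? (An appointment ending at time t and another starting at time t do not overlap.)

Greedy by earliest finish: after sorting by end time, pick each interval compatible with the last pick.
Sorted by end: (1,3)  (2,5)  (7,9)  (6,11)  (11,12)  (11,14)  (13,15)  (15,20)  (19,21)  (22,23)
take (1,3); skip (2,5); take (7,9); take (11,12); take (13,15); take (15,20); skip (19,21); take (22,23).
Selected: (1,3) (7,9) (11,12) (13,15) (15,20) (22,23)

20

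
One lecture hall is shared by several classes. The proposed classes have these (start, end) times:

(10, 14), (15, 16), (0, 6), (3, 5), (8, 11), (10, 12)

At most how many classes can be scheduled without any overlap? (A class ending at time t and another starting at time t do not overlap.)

3

Greedy by earliest finish: after sorting by end time, pick each interval compatible with the last pick.
By end time: (3,5), (0,6), (8,11), (10,12), (10,14), (15,16).
Pick (3,5); next start ≥ 5 → (8,11); next start ≥ 11 → (15,16).
Selected 3 classes.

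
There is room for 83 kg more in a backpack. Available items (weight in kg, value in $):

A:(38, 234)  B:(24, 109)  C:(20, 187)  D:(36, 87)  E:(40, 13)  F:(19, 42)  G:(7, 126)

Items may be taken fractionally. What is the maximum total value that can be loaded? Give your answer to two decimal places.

628.75

Sort by value per unit weight and fill in that order.
Ratios (sorted): G 18.00, C 9.35, A 6.16, B 4.54, D 2.42, F 2.21, E 0.33
take G (7 @ 126); take C (20 @ 187); take A (38 @ 234); take 18/24 of B → 81.75. Capacity used 83/83.
Total value = 628.75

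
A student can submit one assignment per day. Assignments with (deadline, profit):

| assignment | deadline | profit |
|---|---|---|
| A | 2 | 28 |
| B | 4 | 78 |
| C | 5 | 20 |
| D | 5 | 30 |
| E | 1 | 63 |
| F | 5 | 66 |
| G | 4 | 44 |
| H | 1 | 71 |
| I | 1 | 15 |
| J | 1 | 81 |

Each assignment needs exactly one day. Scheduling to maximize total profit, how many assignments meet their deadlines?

5

Profit order: J=81 B=78 H=71 F=66 E=63 G=44 D=30 A=28 C=20 I=15
Assign: J→slot 1, B→slot 4, H skipped, F→slot 5, E skipped, G→slot 3, D→slot 2, A skipped, C skipped, I skipped.
Slots: [1:J] [2:D] [3:G] [4:B] [5:F]
5 of 10 scheduled.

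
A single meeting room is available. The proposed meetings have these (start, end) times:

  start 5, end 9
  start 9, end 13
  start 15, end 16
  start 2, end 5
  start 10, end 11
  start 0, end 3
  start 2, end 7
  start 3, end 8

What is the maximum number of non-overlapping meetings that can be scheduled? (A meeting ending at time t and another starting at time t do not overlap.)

Sorted by end: (0,3)  (2,5)  (2,7)  (3,8)  (5,9)  (10,11)  (9,13)  (15,16)
take (0,3); skip (2,7); take (3,8); skip (5,9); take (10,11); skip (9,13); take (15,16).
Selected 4 meetings.

4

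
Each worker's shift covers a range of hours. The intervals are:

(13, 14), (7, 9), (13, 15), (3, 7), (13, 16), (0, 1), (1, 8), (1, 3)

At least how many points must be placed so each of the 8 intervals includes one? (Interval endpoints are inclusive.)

Sorted: [0,1] [1,3] [3,7] [1,8] [7,9] [13,14] [13,15] [13,16]
{[0,1],[1,3]} hit by 1; {[3,7],[1,8],[7,9]} hit by 7; {[13,14],[13,15],[13,16]} hit by 14.
Points: 1, 7, 14 (3 total).

3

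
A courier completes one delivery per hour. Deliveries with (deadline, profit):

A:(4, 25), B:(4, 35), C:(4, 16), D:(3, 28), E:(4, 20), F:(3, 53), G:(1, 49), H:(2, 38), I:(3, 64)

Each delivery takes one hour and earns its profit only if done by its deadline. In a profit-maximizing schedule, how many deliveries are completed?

Sort by profit descending; place each in the latest free slot ≤ its deadline.
By profit: I(d3,64), F(d3,53), G(d1,49), H(d2,38), B(d4,35), D(d3,28), A(d4,25), E(d4,20), C(d4,16)
I→slot 3; F→slot 2; G→slot 1; H skipped; B→slot 4; D skipped; A skipped; E skipped; C skipped.
4 of 9 scheduled.

4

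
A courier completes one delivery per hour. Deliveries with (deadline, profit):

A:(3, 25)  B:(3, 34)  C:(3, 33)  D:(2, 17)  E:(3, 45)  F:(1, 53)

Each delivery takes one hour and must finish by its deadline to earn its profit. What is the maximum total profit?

132

Sort by profit descending; place each in the latest free slot ≤ its deadline.
By profit: F(d1,53), E(d3,45), B(d3,34), C(d3,33), A(d3,25), D(d2,17)
F→slot 1; E→slot 3; B→slot 2; C skipped; A skipped; D skipped.
Profit = 53 + 34 + 45 = 132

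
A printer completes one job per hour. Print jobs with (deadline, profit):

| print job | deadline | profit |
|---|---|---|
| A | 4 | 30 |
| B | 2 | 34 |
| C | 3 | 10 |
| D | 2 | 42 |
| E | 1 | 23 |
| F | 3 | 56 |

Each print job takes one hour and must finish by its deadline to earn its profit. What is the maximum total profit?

162

Take jobs in profit order; each goes to the latest open slot no later than its deadline.
Profit order: F=56 D=42 B=34 A=30 E=23 C=10
Assign: F→slot 3, D→slot 2, B→slot 1, A→slot 4, E skipped, C skipped.
Slots: [1:B] [2:D] [3:F] [4:A]
Profit = 34 + 42 + 56 + 30 = 162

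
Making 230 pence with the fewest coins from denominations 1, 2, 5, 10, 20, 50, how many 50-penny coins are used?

Greedy: take as many of the largest coin as possible, then repeat with the remainder.
230 − 4×50→30 − 1×20→10 − 1×10→0
Count of 50: 4

4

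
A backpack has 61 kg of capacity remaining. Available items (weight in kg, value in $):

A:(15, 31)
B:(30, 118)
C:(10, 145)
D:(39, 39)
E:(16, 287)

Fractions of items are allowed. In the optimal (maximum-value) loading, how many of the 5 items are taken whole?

3

Greedy by value/weight ratio, highest first.
Ratios (sorted): E 17.94, C 14.50, B 3.93, A 2.07, D 1.00
take E (16 @ 287); take C (10 @ 145); take B (30 @ 118); take 5/15 of A → 10.33. Capacity used 61/61.
3 item(s) taken whole; one partial (take 5/15 of A).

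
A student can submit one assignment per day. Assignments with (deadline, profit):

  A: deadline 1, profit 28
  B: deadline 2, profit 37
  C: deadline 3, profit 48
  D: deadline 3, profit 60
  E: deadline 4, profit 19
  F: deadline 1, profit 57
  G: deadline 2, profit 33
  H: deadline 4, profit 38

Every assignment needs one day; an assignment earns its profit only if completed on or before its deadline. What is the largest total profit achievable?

203

Take jobs in profit order; each goes to the latest open slot no later than its deadline.
Profit order: D=60 F=57 C=48 H=38 B=37 G=33 A=28 E=19
Assign: D→slot 3, F→slot 1, C→slot 2, H→slot 4, B skipped, G skipped, A skipped, E skipped.
Slots: [1:F] [2:C] [3:D] [4:H]
Profit = 57 + 48 + 60 + 38 = 203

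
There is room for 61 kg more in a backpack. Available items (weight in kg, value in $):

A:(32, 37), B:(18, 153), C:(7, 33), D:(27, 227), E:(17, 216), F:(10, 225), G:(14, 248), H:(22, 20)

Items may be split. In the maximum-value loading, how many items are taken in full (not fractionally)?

Greedy by value/weight ratio, highest first.
Ratios (sorted): F 22.50, G 17.71, E 12.71, B 8.50, D 8.41, C 4.71, A 1.16, H 0.91
take F (10 @ 225); take G (14 @ 248); take E (17 @ 216); take B (18 @ 153); take 2/27 of D → 16.81. Capacity used 61/61.
4 item(s) taken whole; one partial (take 2/27 of D).

4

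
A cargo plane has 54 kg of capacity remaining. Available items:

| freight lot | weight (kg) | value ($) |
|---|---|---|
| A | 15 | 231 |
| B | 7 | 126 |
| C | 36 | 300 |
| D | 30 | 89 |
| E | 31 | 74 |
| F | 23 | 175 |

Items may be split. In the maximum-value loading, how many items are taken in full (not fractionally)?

Sort by value per unit weight and fill in that order.
Order: B (126/7=18.00) > A (231/15=15.40) > C (300/36=8.33) > F (175/23=7.61) > D (89/30=2.97) > E (74/31=2.39)
Fill: take B (7 @ 126) → take A (15 @ 231) → take 32/36 of C → 266.67; 54/54 used.
2 item(s) taken whole; one partial (take 32/36 of C).

2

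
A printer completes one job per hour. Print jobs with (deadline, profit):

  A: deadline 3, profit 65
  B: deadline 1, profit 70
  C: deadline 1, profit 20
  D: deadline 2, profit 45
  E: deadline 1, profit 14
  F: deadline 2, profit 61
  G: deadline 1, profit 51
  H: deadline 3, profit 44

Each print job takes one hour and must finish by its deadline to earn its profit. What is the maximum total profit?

196

Profit order: B=70 A=65 F=61 G=51 D=45 H=44 C=20 E=14
Assign: B→slot 1, A→slot 3, F→slot 2, G skipped, D skipped, H skipped, C skipped, E skipped.
Slots: [1:B] [2:F] [3:A]
Profit = 70 + 61 + 65 = 196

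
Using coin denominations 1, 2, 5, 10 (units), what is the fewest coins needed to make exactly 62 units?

7

62 = 6×10 + 1×2
Total coins = 6 + 1 = 7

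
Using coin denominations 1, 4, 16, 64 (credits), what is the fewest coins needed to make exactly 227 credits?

Greedy: take as many of the largest coin as possible, then repeat with the remainder.
227 − 3×64→35 − 2×16→3 − 3×1→0
Total coins = 3 + 2 + 3 = 8

8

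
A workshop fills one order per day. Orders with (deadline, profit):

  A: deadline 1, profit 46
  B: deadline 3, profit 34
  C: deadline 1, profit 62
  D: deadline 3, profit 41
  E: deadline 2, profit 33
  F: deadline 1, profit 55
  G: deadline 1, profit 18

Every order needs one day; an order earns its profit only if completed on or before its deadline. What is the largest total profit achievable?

137

By profit: C(d1,62), F(d1,55), A(d1,46), D(d3,41), B(d3,34), E(d2,33), G(d1,18)
C→slot 1; F skipped; A skipped; D→slot 3; B→slot 2; E skipped; G skipped.
Profit = 62 + 34 + 41 = 137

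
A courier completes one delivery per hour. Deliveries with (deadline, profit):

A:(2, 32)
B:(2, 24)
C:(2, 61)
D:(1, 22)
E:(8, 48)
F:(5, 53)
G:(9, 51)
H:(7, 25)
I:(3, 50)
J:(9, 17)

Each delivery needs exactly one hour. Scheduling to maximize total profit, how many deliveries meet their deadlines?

Sort by profit descending; place each in the latest free slot ≤ its deadline.
Profit order: C=61 F=53 G=51 I=50 E=48 A=32 H=25 B=24 D=22 J=17
Assign: C→slot 2, F→slot 5, G→slot 9, I→slot 3, E→slot 8, A→slot 1, H→slot 7, B skipped, D skipped, J→slot 6.
Slots: [1:A] [2:C] [3:I] [5:F] [6:J] [7:H] [8:E] [9:G]
8 of 10 scheduled.

8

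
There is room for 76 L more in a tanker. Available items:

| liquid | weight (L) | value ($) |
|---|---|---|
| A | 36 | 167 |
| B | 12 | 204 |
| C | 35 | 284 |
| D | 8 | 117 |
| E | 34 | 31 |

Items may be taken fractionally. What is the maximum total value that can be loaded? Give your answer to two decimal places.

702.42

Ratios (sorted): B 17.00, D 14.62, C 8.11, A 4.64, E 0.91
take B (12 @ 204); take D (8 @ 117); take C (35 @ 284); take 21/36 of A → 97.42. Capacity used 76/76.
Total value = 702.42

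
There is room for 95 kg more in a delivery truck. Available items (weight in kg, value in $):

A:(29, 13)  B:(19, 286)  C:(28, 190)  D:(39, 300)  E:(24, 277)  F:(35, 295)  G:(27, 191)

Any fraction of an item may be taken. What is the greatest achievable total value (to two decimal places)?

988.77

Sort by value per unit weight and fill in that order.
Ratios (sorted): B 15.05, E 11.54, F 8.43, D 7.69, G 7.07, C 6.79, A 0.45
take B (19 @ 286); take E (24 @ 277); take F (35 @ 295); take 17/39 of D → 130.77. Capacity used 95/95.
Total value = 988.77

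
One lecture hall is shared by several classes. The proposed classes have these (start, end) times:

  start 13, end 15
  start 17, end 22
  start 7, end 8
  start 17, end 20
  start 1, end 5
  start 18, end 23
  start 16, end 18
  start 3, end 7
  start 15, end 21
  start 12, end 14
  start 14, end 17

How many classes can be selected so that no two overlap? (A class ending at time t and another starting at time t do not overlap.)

Sort by end time and greedily take each interval whose start is ≥ the last chosen end.
Sorted by end: (1,5)  (3,7)  (7,8)  (12,14)  (13,15)  (14,17)  (16,18)  (17,20)  (15,21)  (17,22)  (18,23)
take (1,5); take (7,8); take (12,14); take (14,17); take (17,20); skip (17,22); skip (18,23).
Selected 5 classes.

5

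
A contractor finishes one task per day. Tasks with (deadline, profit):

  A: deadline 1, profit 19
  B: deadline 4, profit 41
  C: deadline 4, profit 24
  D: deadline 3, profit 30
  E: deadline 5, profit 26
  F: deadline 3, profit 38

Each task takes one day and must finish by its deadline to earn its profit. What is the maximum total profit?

Take jobs in profit order; each goes to the latest open slot no later than its deadline.
Profit order: B=41 F=38 D=30 E=26 C=24 A=19
Assign: B→slot 4, F→slot 3, D→slot 2, E→slot 5, C→slot 1, A skipped.
Slots: [1:C] [2:D] [3:F] [4:B] [5:E]
Profit = 24 + 30 + 38 + 41 + 26 = 159

159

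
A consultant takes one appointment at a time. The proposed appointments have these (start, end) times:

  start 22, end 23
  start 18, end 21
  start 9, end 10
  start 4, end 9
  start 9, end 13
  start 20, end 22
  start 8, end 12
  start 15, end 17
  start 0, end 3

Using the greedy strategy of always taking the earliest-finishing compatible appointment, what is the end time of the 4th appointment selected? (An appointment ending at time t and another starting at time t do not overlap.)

Sorted by end: (0,3)  (4,9)  (9,10)  (8,12)  (9,13)  (15,17)  (18,21)  (20,22)  (22,23)
take (0,3); take (4,9); take (9,10); take (15,17); take (18,21); skip (20,22); take (22,23).
Selected: (0,3) (4,9) (9,10) (15,17) (18,21) (22,23)

17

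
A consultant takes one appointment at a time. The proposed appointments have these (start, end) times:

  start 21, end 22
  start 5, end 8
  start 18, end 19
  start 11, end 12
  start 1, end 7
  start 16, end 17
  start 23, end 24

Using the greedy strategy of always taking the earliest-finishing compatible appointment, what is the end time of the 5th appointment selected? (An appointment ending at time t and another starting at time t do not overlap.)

22

Order by finish time; keep every interval that doesn't clash with the previous kept one.
Sorted by end: (1,7)  (5,8)  (11,12)  (16,17)  (18,19)  (21,22)  (23,24)
take (1,7); take (11,12); take (16,17); take (18,19); take (21,22); take (23,24).
Selected: (1,7) (11,12) (16,17) (18,19) (21,22) (23,24)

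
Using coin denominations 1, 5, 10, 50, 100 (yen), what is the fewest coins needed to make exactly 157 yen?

157 = 1×100 + 1×50 + 1×5 + 2×1
Total coins = 1 + 1 + 1 + 2 = 5

5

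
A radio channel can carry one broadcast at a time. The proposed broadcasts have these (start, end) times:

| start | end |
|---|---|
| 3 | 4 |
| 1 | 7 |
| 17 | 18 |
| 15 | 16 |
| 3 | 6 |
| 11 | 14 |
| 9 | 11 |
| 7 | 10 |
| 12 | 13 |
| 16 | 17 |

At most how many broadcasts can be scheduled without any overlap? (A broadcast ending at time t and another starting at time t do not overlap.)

6

Sorted by end: (3,4)  (3,6)  (1,7)  (7,10)  (9,11)  (12,13)  (11,14)  (15,16)  (16,17)  (17,18)
take (3,4); skip (3,6); take (7,10); take (12,13); skip (11,14); take (15,16); take (16,17); take (17,18).
Selected 6 broadcasts.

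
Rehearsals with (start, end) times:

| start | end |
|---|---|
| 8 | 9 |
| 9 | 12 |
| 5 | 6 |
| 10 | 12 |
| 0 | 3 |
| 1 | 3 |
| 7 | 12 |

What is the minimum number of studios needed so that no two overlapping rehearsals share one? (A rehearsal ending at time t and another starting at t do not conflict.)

3

Events (time:±→running): 0:+→1 1:+→2 3:-→1 3:-→0 5:+→1 6:-→0 7:+→1 8:+→2 9:-→1 9:+→2 10:+→3 … peak 3.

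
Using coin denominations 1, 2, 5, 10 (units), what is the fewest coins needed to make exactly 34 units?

Greedy: take as many of the largest coin as possible, then repeat with the remainder.
34 = 3×10 + 2×2
Total coins = 3 + 2 = 5

5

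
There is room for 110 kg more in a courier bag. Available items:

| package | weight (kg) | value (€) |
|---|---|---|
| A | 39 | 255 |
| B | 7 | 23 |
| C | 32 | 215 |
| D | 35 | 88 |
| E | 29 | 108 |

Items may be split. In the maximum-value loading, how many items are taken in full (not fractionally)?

Order: C (215/32=6.72) > A (255/39=6.54) > E (108/29=3.72) > B (23/7=3.29) > D (88/35=2.51)
Fill: take C (32 @ 215) → take A (39 @ 255) → take E (29 @ 108) → take B (7 @ 23) → take 3/35 of D → 7.54; 110/110 used.
4 item(s) taken whole; one partial (take 3/35 of D).

4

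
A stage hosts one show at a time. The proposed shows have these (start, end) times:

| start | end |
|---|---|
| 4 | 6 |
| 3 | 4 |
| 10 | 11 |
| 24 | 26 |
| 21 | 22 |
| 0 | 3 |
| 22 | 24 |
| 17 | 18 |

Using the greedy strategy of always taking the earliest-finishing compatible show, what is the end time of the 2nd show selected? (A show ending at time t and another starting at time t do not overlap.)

Greedy by earliest finish: after sorting by end time, pick each interval compatible with the last pick.
By end time: (0,3), (3,4), (4,6), (10,11), (17,18), (21,22), (22,24), (24,26).
Pick (0,3); next start ≥ 3 → (3,4); next start ≥ 4 → (4,6); next start ≥ 6 → (10,11); next start ≥ 11 → (17,18); next start ≥ 18 → (21,22); next start ≥ 22 → (22,24); next start ≥ 24 → (24,26).
Selected: (0,3) (3,4) (4,6) (10,11) (17,18) (21,22) (22,24) (24,26)

4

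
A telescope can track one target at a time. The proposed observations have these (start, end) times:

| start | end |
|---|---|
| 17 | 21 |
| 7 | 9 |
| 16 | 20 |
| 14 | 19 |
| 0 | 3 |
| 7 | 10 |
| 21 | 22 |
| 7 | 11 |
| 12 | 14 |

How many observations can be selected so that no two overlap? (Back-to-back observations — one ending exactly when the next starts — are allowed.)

Greedy by earliest finish: after sorting by end time, pick each interval compatible with the last pick.
By end time: (0,3), (7,9), (7,10), (7,11), (12,14), (14,19), (16,20), (17,21), (21,22).
Pick (0,3); next start ≥ 3 → (7,9); next start ≥ 9 → (12,14); next start ≥ 14 → (14,19); next start ≥ 19 → (21,22).
Selected 5 observations.

5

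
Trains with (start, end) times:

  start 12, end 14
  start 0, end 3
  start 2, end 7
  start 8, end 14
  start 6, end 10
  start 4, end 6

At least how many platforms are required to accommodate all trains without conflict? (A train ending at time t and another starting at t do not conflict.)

starts: [0, 2, 4, 6, 8, 12]
ends:   [3, 6, 7, 10, 14, 14]
s0→1 s2→2  — peak 2.

2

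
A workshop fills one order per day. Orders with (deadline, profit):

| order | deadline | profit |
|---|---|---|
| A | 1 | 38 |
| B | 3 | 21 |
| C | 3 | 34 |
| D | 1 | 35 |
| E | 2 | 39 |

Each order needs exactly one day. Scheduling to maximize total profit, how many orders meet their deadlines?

3

By profit: E(d2,39), A(d1,38), D(d1,35), C(d3,34), B(d3,21)
E→slot 2; A→slot 1; D skipped; C→slot 3; B skipped.
3 of 5 scheduled.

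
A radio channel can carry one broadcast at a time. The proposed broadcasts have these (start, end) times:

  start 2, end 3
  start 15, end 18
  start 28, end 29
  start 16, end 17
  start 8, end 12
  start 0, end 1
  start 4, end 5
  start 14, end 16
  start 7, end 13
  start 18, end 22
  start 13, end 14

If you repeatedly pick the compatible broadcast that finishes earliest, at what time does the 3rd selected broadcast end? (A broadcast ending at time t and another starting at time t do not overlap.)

5

Sorted by end: (0,1)  (2,3)  (4,5)  (8,12)  (7,13)  (13,14)  (14,16)  (16,17)  (15,18)  (18,22)  (28,29)
take (0,1); take (2,3); take (4,5); take (8,12); skip (7,13); take (13,14); take (14,16); take (16,17); skip (15,18); take (18,22); take (28,29).
Selected: (0,1) (2,3) (4,5) (8,12) (13,14) (14,16) (16,17) (18,22) (28,29)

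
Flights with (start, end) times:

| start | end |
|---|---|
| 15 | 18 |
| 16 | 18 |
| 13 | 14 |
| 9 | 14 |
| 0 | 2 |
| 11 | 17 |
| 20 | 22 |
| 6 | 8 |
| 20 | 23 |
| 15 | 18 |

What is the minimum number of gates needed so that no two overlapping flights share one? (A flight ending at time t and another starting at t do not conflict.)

The answer is the maximum number of intervals overlapping at any instant.
starts: [0, 6, 9, 11, 13, 15, 15, 16, 20, 20]
ends:   [2, 8, 14, 14, 17, 18, 18, 18, 22, 23]
s0→1 e2→0 s6→1 e8→0 s9→1 s11→2 s13→3 e14→2 e14→1 s15→2 s15→3 s16→4  — peak 4.

4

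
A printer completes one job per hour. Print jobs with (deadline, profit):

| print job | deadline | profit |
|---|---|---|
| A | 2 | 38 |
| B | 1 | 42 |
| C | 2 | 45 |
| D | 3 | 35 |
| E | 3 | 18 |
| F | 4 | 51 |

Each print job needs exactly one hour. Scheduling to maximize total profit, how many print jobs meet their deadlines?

4

Sort by profit descending; place each in the latest free slot ≤ its deadline.
Profit order: F=51 C=45 B=42 A=38 D=35 E=18
Assign: F→slot 4, C→slot 2, B→slot 1, A skipped, D→slot 3, E skipped.
Slots: [1:B] [2:C] [3:D] [4:F]
4 of 6 scheduled.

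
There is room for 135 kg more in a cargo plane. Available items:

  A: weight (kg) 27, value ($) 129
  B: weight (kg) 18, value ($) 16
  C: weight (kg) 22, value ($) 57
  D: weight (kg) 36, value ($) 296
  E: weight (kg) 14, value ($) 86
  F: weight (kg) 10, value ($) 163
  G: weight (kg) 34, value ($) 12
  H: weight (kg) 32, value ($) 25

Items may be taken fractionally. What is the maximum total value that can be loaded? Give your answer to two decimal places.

Order: F (163/10=16.30) > D (296/36=8.22) > E (86/14=6.14) > A (129/27=4.78) > C (57/22=2.59) > B (16/18=0.89) > H (25/32=0.78) > G (12/34=0.35)
Fill: take F (10 @ 163) → take D (36 @ 296) → take E (14 @ 86) → take A (27 @ 129) → take C (22 @ 57) → take B (18 @ 16) → take 8/32 of H → 6.25; 135/135 used.
Total value = 753.25

753.25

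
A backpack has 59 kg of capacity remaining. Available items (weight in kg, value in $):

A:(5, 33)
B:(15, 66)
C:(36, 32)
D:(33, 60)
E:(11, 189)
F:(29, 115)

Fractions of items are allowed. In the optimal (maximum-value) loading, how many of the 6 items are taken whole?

3

Ratios (sorted): E 17.18, A 6.60, B 4.40, F 3.97, D 1.82, C 0.89
take E (11 @ 189); take A (5 @ 33); take B (15 @ 66); take 28/29 of F → 111.03. Capacity used 59/59.
3 item(s) taken whole; one partial (take 28/29 of F).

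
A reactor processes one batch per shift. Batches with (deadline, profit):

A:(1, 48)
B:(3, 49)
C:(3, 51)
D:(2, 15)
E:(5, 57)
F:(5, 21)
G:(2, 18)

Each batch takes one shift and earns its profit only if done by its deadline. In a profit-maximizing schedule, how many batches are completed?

Take jobs in profit order; each goes to the latest open slot no later than its deadline.
By profit: E(d5,57), C(d3,51), B(d3,49), A(d1,48), F(d5,21), G(d2,18), D(d2,15)
E→slot 5; C→slot 3; B→slot 2; A→slot 1; F→slot 4; G skipped; D skipped.
5 of 7 scheduled.

5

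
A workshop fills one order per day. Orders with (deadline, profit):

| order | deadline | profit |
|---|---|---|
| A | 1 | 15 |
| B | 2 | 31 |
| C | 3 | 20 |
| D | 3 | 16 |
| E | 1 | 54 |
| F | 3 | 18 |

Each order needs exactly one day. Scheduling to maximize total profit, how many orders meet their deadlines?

Profit order: E=54 B=31 C=20 F=18 D=16 A=15
Assign: E→slot 1, B→slot 2, C→slot 3, F skipped, D skipped, A skipped.
Slots: [1:E] [2:B] [3:C]
3 of 6 scheduled.

3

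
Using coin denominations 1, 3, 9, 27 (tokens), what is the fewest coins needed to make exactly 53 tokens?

53 = 1×27 + 2×9 + 2×3 + 2×1
Total coins = 1 + 2 + 2 + 2 = 7

7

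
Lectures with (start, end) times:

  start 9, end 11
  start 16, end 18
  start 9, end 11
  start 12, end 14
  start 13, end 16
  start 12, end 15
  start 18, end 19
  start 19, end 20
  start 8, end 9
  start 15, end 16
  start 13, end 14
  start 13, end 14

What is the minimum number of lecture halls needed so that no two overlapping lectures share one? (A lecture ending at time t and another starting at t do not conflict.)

Count concurrent intervals with a sweep; the peak is the room count.
starts: [8, 9, 9, 12, 12, 13, 13, 13, 15, 16, 18, 19]
ends:   [9, 11, 11, 14, 14, 14, 15, 16, 16, 18, 19, 20]
s8→1 e9→0 s9→1 s9→2 e11→1 e11→0 s12→1 s12→2 s13→3 s13→4 s13→5  — peak 5.

5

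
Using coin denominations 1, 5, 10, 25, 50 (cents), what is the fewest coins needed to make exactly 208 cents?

8

Greedy: take as many of the largest coin as possible, then repeat with the remainder.
208 = 4×50 + 1×5 + 3×1
Total coins = 4 + 1 + 3 = 8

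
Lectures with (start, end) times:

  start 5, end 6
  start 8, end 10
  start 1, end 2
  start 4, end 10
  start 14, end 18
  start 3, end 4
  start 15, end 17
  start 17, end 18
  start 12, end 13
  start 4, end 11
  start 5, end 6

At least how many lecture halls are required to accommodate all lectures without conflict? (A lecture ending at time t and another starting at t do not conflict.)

4

Events (time:±→running): 1:+→1 2:-→0 3:+→1 4:-→0 4:+→1 4:+→2 5:+→3 5:+→4 … peak 4.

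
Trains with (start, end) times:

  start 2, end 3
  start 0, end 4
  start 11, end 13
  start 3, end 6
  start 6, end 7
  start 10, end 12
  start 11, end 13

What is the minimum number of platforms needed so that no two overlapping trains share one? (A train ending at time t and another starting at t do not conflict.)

starts: [0, 2, 3, 6, 10, 11, 11]
ends:   [3, 4, 6, 7, 12, 13, 13]
s0→1 s2→2 e3→1 s3→2 e4→1 e6→0 s6→1 e7→0 s10→1 s11→2 s11→3  — peak 3.

3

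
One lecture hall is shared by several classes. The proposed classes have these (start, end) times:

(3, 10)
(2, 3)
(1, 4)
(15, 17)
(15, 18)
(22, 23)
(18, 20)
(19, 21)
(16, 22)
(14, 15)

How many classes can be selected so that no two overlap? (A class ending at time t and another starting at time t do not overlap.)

Sort by end time and greedily take each interval whose start is ≥ the last chosen end.
By end time: (2,3), (1,4), (3,10), (14,15), (15,17), (15,18), (18,20), (19,21), (16,22), (22,23).
Pick (2,3); next start ≥ 3 → (3,10); next start ≥ 10 → (14,15); next start ≥ 15 → (15,17); next start ≥ 17 → (18,20); next start ≥ 20 → (22,23).
Selected 6 classes.

6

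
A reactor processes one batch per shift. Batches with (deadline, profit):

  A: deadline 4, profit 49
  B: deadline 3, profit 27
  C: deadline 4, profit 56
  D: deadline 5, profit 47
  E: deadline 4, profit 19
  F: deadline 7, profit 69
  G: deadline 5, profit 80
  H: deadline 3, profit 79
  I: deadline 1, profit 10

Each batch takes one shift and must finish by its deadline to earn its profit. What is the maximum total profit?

380

Take jobs in profit order; each goes to the latest open slot no later than its deadline.
By profit: G(d5,80), H(d3,79), F(d7,69), C(d4,56), A(d4,49), D(d5,47), B(d3,27), E(d4,19), I(d1,10)
G→slot 5; H→slot 3; F→slot 7; C→slot 4; A→slot 2; D→slot 1; B skipped; E skipped; I skipped.
Profit = 47 + 49 + 79 + 56 + 80 + 69 = 380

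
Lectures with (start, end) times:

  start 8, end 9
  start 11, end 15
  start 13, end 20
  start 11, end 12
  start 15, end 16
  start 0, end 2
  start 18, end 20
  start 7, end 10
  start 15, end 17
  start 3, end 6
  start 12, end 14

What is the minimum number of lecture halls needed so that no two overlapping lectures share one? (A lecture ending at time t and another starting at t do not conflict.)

3

Count concurrent intervals with a sweep; the peak is the room count.
starts: [0, 3, 7, 8, 11, 11, 12, 13, 15, 15, 18]
ends:   [2, 6, 9, 10, 12, 14, 15, 16, 17, 20, 20]
s0→1 e2→0 s3→1 e6→0 s7→1 s8→2 e9→1 e10→0 s11→1 s11→2 e12→1 s12→2 s13→3  — peak 3.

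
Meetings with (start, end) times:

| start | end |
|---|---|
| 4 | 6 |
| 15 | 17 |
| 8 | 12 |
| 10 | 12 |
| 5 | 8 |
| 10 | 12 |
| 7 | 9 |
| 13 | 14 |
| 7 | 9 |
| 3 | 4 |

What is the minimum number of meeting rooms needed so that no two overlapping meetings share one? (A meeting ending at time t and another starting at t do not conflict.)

starts: [3, 4, 5, 7, 7, 8, 10, 10, 13, 15]
ends:   [4, 6, 8, 9, 9, 12, 12, 12, 14, 17]
s3→1 e4→0 s4→1 s5→2 e6→1 s7→2 s7→3  — peak 3.

3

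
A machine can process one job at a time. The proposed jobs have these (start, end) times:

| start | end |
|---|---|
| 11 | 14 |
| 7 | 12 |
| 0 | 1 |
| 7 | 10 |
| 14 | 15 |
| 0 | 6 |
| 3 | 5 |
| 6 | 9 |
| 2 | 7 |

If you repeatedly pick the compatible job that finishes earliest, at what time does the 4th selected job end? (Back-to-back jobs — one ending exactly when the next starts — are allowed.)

14

Sorted by end: (0,1)  (3,5)  (0,6)  (2,7)  (6,9)  (7,10)  (7,12)  (11,14)  (14,15)
take (0,1); take (3,5); skip (0,6); take (6,9); skip (7,10); take (11,14); take (14,15).
Selected: (0,1) (3,5) (6,9) (11,14) (14,15)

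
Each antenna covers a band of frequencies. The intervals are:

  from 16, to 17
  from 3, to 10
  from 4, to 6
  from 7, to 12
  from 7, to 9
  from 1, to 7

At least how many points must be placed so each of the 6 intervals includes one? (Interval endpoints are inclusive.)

3

Process intervals by earliest right end; each time one isn't hit yet, stab at its right endpoint.
By right end: [4,6]  [1,7]  [7,9]  [3,10]  [7,12]  [16,17]
[4,6] uncovered → point at 6; [7,9] uncovered → point at 9; [16,17] uncovered → point at 17.
Points: 6, 9, 17 (3 total).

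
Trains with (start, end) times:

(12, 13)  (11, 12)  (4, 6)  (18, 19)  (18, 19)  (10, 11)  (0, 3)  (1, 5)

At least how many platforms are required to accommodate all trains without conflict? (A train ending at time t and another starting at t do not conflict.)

2

starts: [0, 1, 4, 10, 11, 12, 18, 18]
ends:   [3, 5, 6, 11, 12, 13, 19, 19]
s0→1 s1→2  — peak 2.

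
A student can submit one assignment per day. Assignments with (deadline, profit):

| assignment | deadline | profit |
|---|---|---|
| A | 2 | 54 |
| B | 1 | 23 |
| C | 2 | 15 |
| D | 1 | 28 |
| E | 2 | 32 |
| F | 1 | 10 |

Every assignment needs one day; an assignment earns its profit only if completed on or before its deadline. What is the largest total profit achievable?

Profit order: A=54 E=32 D=28 B=23 C=15 F=10
Assign: A→slot 2, E→slot 1, D skipped, B skipped, C skipped, F skipped.
Slots: [1:E] [2:A]
Profit = 32 + 54 = 86

86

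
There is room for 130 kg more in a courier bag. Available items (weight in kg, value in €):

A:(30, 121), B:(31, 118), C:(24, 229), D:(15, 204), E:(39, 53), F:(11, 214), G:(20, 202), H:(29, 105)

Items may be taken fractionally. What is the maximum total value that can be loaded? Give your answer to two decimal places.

1084.19

Greedy by value/weight ratio, highest first.
Ratios (sorted): F 19.45, D 13.60, G 10.10, C 9.54, A 4.03, B 3.81, H 3.62, E 1.36
take F (11 @ 214); take D (15 @ 204); take G (20 @ 202); take C (24 @ 229); take A (30 @ 121); take 30/31 of B → 114.19. Capacity used 130/130.
Total value = 1084.19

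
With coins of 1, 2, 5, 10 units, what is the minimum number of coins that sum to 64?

8

64 − 6×10→4 − 2×2→0
Total coins = 6 + 2 = 8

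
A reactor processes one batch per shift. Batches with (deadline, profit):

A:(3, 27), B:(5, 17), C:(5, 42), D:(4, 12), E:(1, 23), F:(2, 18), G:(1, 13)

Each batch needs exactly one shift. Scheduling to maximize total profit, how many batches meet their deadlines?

Sort by profit descending; place each in the latest free slot ≤ its deadline.
By profit: C(d5,42), A(d3,27), E(d1,23), F(d2,18), B(d5,17), G(d1,13), D(d4,12)
C→slot 5; A→slot 3; E→slot 1; F→slot 2; B→slot 4; G skipped; D skipped.
5 of 7 scheduled.

5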